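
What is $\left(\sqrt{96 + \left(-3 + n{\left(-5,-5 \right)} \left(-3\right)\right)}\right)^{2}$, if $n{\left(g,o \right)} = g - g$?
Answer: $93$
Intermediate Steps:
$n{\left(g,o \right)} = 0$
$\left(\sqrt{96 + \left(-3 + n{\left(-5,-5 \right)} \left(-3\right)\right)}\right)^{2} = \left(\sqrt{96 + \left(-3 + 0 \left(-3\right)\right)}\right)^{2} = \left(\sqrt{96 + \left(-3 + 0\right)}\right)^{2} = \left(\sqrt{96 - 3}\right)^{2} = \left(\sqrt{93}\right)^{2} = 93$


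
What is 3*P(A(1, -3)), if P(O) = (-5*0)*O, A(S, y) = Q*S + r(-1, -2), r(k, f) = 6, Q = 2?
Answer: 0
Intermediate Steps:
A(S, y) = 6 + 2*S (A(S, y) = 2*S + 6 = 6 + 2*S)
P(O) = 0 (P(O) = 0*O = 0)
3*P(A(1, -3)) = 3*0 = 0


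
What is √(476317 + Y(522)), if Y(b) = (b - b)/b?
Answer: √476317 ≈ 690.16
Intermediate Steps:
Y(b) = 0 (Y(b) = 0/b = 0)
√(476317 + Y(522)) = √(476317 + 0) = √476317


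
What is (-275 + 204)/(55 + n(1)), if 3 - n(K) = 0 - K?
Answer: -71/59 ≈ -1.2034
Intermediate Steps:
n(K) = 3 + K (n(K) = 3 - (0 - K) = 3 - (-1)*K = 3 + K)
(-275 + 204)/(55 + n(1)) = (-275 + 204)/(55 + (3 + 1)) = -71/(55 + 4) = -71/59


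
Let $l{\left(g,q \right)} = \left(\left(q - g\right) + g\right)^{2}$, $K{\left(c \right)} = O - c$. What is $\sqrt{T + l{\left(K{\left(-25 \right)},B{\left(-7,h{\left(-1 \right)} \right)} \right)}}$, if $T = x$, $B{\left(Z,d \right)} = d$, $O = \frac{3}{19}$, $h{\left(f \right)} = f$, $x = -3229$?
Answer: $2 i \sqrt{807} \approx 56.815 i$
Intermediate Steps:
$O = \frac{3}{19}$ ($O = 3 \cdot \frac{1}{19} = \frac{3}{19} \approx 0.15789$)
$K{\left(c \right)} = \frac{3}{19} - c$
$T = -3229$
$l{\left(g,q \right)} = q^{2}$
$\sqrt{T + l{\left(K{\left(-25 \right)},B{\left(-7,h{\left(-1 \right)} \right)} \right)}} = \sqrt{-3229 + \left(-1\right)^{2}} = \sqrt{-3229 + 1} = \sqrt{-3228} = 2 i \sqrt{807}$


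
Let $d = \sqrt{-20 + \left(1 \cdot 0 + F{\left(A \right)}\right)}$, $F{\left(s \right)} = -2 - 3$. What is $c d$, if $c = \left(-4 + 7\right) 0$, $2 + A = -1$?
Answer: $0$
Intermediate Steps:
$A = -3$ ($A = -2 - 1 = -3$)
$F{\left(s \right)} = -5$ ($F{\left(s \right)} = -2 - 3 = -5$)
$d = 5 i$ ($d = \sqrt{-20 + \left(1 \cdot 0 - 5\right)} = \sqrt{-20 + \left(0 - 5\right)} = \sqrt{-20 - 5} = \sqrt{-25} = 5 i \approx 5.0 i$)
$c = 0$ ($c = 3 \cdot 0 = 0$)
$c d = 0 \cdot 5 i = 0$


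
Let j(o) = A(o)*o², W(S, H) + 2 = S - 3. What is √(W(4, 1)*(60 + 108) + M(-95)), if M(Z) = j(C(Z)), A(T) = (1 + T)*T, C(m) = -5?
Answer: 2*√83 ≈ 18.221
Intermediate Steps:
W(S, H) = -5 + S (W(S, H) = -2 + (S - 3) = -2 + (-3 + S) = -5 + S)
A(T) = T*(1 + T)
j(o) = o³*(1 + o) (j(o) = (o*(1 + o))*o² = o³*(1 + o))
M(Z) = 500 (M(Z) = (-5)³*(1 - 5) = -125*(-4) = 500)
√(W(4, 1)*(60 + 108) + M(-95)) = √((-5 + 4)*(60 + 108) + 500) = √(-1*168 + 500) = √(-168 + 500) = √332 = 2*√83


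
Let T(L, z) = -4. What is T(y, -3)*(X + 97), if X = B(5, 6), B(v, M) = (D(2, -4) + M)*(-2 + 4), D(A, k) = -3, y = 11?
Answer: -412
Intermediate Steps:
B(v, M) = -6 + 2*M (B(v, M) = (-3 + M)*(-2 + 4) = (-3 + M)*2 = -6 + 2*M)
X = 6 (X = -6 + 2*6 = -6 + 12 = 6)
T(y, -3)*(X + 97) = -4*(6 + 97) = -4*103 = -412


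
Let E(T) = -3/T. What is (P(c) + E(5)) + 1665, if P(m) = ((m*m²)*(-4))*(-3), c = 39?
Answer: 3567462/5 ≈ 7.1349e+5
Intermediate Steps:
P(m) = 12*m³ (P(m) = (m³*(-4))*(-3) = -4*m³*(-3) = 12*m³)
(P(c) + E(5)) + 1665 = (12*39³ - 3/5) + 1665 = (12*59319 - 3*⅕) + 1665 = (711828 - ⅗) + 1665 = 3559137/5 + 1665 = 3567462/5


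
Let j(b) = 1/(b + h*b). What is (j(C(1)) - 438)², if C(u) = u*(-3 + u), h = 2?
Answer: 6911641/36 ≈ 1.9199e+5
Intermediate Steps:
j(b) = 1/(3*b) (j(b) = 1/(b + 2*b) = 1/(3*b))
(j(C(1)) - 438)² = (1/(3*((1*(-3 + 1)))) - 438)² = (1/(3*((1*(-2)))) - 438)² = ((⅓)/(-2) - 438)² = ((⅓)*(-½) - 438)² = (-⅙ - 438)² = (-2629/6)² = 6911641/36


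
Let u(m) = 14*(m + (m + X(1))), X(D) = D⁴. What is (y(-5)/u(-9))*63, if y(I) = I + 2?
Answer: 27/34 ≈ 0.79412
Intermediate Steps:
y(I) = 2 + I
u(m) = 14 + 28*m (u(m) = 14*(m + (m + 1⁴)) = 14*(m + (m + 1)) = 14*(m + (1 + m)) = 14*(1 + 2*m) = 14 + 28*m)
(y(-5)/u(-9))*63 = ((2 - 5)/(14 + 28*(-9)))*63 = -3/(14 - 252)*63 = -3/(-238)*63 = -3*(-1/238)*63 = (3/238)*63 = 27/34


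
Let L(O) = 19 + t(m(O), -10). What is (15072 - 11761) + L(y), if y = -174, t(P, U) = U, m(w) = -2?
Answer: 3320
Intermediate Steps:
L(O) = 9 (L(O) = 19 - 10 = 9)
(15072 - 11761) + L(y) = (15072 - 11761) + 9 = 3311 + 9 = 3320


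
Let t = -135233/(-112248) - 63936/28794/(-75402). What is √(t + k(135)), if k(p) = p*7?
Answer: √133832653734015796387663022/376087129788 ≈ 30.760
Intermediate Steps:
t = 2718656937379/2256522778728 (t = -135233*(-1/112248) - 63936*1/28794*(-1/75402) = 135233/112248 - 10656/4799*(-1/75402) = 135233/112248 + 592/20103011 = 2718656937379/2256522778728 ≈ 1.2048)
k(p) = 7*p
√(t + k(135)) = √(2718656937379/2256522778728 + 7*135) = √(2718656937379/2256522778728 + 945) = √(2135132682835339/2256522778728) = √133832653734015796387663022/376087129788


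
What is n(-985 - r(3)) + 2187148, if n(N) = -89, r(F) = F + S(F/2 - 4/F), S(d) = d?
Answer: 2187059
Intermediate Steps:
r(F) = -4/F + 3*F/2 (r(F) = F + (F/2 - 4/F) = -4/F + 3*F/2)
n(-985 - r(3)) + 2187148 = -89 + 2187148 = 2187059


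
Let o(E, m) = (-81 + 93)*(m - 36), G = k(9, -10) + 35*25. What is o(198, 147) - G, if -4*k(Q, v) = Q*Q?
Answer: 1909/4 ≈ 477.25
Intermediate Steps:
k(Q, v) = -Q²/4 (k(Q, v) = -Q*Q/4 = -Q²/4)
G = 3419/4 (G = -¼*9² + 35*25 = -¼*81 + 875 = -81/4 + 875 = 3419/4 ≈ 854.75)
o(E, m) = -432 + 12*m (o(E, m) = 12*(-36 + m) = -432 + 12*m)
o(198, 147) - G = (-432 + 12*147) - 1*3419/4 = (-432 + 1764) - 3419/4 = 1332 - 3419/4 = 1909/4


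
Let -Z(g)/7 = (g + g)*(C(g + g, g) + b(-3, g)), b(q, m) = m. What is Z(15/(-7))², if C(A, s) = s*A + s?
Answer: 51840000/2401 ≈ 21591.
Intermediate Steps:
C(A, s) = s + A*s (C(A, s) = A*s + s = s + A*s)
Z(g) = -14*g*(g + g*(1 + 2*g)) (Z(g) = -7*(g + g)*(g*(1 + (g + g)) + g) = -7*2*g*(g*(1 + 2*g) + g) = -7*2*g*(g + g*(1 + 2*g)) = -14*g*(g + g*(1 + 2*g)))
Z(15/(-7))² = (-28*(15/(-7))²*(1 + 15/(-7)))² = (-28*(15*(-⅐))²*(1 + 15*(-⅐)))² = (-28*(-15/7)²*(1 - 15/7))² = (-28*225/49*(-8/7))² = (7200/49)² = 51840000/2401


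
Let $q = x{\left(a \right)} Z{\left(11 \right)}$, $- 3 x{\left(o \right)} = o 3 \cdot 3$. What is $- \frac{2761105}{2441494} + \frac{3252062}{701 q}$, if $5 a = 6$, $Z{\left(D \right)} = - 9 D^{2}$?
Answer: $\frac{7269008165}{138630470814} \approx 0.052434$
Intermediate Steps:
$a = \frac{6}{5}$ ($a = \frac{1}{5} \cdot 6 = \frac{6}{5} \approx 1.2$)
$x{\left(o \right)} = - 3 o$ ($x{\left(o \right)} = - \frac{o 3 \cdot 3}{3} = - \frac{3 o 3}{3} = - \frac{9 o}{3} = - 3 o$)
$q = \frac{19602}{5}$ ($q = \left(-3\right) \frac{6}{5} \left(- 9 \cdot 11^{2}\right) = - \frac{18 \left(\left(-9\right) 121\right)}{5} = \left(- \frac{18}{5}\right) \left(-1089\right) = \frac{19602}{5} \approx 3920.4$)
$- \frac{2761105}{2441494} + \frac{3252062}{701 q} = - \frac{2761105}{2441494} + \frac{3252062}{701 \cdot \frac{19602}{5}} = \left(-2761105\right) \frac{1}{2441494} + \frac{3252062}{\frac{13741002}{5}} = - \frac{2761105}{2441494} + 3252062 \cdot \frac{5}{13741002} = - \frac{2761105}{2441494} + \frac{739105}{624591} = \frac{7269008165}{138630470814}$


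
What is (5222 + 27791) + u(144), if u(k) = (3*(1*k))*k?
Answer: 95221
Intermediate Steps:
u(k) = 3*k**2 (u(k) = (3*k)*k = 3*k**2)
(5222 + 27791) + u(144) = (5222 + 27791) + 3*144**2 = 33013 + 3*20736 = 33013 + 62208 = 95221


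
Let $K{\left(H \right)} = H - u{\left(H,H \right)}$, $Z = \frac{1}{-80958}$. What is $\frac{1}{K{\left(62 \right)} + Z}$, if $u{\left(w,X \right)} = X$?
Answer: $-80958$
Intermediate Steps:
$Z = - \frac{1}{80958} \approx -1.2352 \cdot 10^{-5}$
$K{\left(H \right)} = 0$ ($K{\left(H \right)} = H - H = 0$)
$\frac{1}{K{\left(62 \right)} + Z} = \frac{1}{0 - \frac{1}{80958}} = \frac{1}{- \frac{1}{80958}} = -80958$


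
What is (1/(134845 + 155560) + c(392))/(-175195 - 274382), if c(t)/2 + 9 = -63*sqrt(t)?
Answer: 5227289/130559408685 + 196*sqrt(2)/49953 ≈ 0.0055890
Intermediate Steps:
c(t) = -18 - 126*sqrt(t) (c(t) = -18 + 2*(-63*sqrt(t)) = -18 - 126*sqrt(t))
(1/(134845 + 155560) + c(392))/(-175195 - 274382) = (1/(134845 + 155560) + (-18 - 1764*sqrt(2)))/(-175195 - 274382) = (1/290405 + (-18 - 1764*sqrt(2)))/(-449577) = (1/290405 + (-18 - 1764*sqrt(2)))*(-1/449577) = (-5227289/290405 - 1764*sqrt(2))*(-1/449577) = 5227289/130559408685 + 196*sqrt(2)/49953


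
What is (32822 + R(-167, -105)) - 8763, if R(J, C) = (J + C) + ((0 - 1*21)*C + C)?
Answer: 25887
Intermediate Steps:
R(J, C) = J - 19*C (R(J, C) = (C + J) + ((0 - 21)*C + C) = (C + J) + (-21*C + C) = (C + J) - 20*C = J - 19*C)
(32822 + R(-167, -105)) - 8763 = (32822 + (-167 - 19*(-105))) - 8763 = (32822 + (-167 + 1995)) - 8763 = (32822 + 1828) - 8763 = 34650 - 8763 = 25887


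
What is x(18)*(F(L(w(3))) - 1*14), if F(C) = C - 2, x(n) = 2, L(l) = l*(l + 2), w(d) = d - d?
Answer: -32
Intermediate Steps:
w(d) = 0
L(l) = l*(2 + l)
F(C) = -2 + C
x(18)*(F(L(w(3))) - 1*14) = 2*((-2 + 0*(2 + 0)) - 1*14) = 2*((-2 + 0*2) - 14) = 2*((-2 + 0) - 14) = 2*(-2 - 14) = 2*(-16) = -32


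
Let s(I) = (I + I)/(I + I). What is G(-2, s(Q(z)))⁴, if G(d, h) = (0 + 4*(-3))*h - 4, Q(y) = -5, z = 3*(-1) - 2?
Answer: 65536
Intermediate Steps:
z = -5 (z = -3 - 2 = -5)
s(I) = 1 (s(I) = (2*I)/((2*I)) = (2*I)*(1/(2*I)) = 1)
G(d, h) = -4 - 12*h (G(d, h) = (0 - 12)*h - 4 = -12*h - 4 = -4 - 12*h)
G(-2, s(Q(z)))⁴ = (-4 - 12*1)⁴ = (-4 - 12)⁴ = (-16)⁴ = 65536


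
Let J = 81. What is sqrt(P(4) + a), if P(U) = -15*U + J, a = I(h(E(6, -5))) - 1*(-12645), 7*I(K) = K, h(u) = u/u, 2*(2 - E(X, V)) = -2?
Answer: sqrt(620641)/7 ≈ 112.54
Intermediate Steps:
E(X, V) = 3 (E(X, V) = 2 - 1/2*(-2) = 2 + 1 = 3)
h(u) = 1
I(K) = K/7
a = 88516/7 (a = (1/7)*1 - 1*(-12645) = 1/7 + 12645 = 88516/7 ≈ 12645.)
P(U) = 81 - 15*U (P(U) = -15*U + 81 = 81 - 15*U)
sqrt(P(4) + a) = sqrt((81 - 15*4) + 88516/7) = sqrt((81 - 60) + 88516/7) = sqrt(21 + 88516/7) = sqrt(88663/7) = sqrt(620641)/7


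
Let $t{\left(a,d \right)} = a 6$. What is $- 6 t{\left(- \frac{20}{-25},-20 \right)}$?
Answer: $- \frac{144}{5} \approx -28.8$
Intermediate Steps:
$t{\left(a,d \right)} = 6 a$
$- 6 t{\left(- \frac{20}{-25},-20 \right)} = - 6 \cdot 6 \left(- \frac{20}{-25}\right) = - 6 \cdot 6 \left(\left(-20\right) \left(- \frac{1}{25}\right)\right) = - 6 \cdot 6 \cdot \frac{4}{5} = \left(-6\right) \frac{24}{5} = - \frac{144}{5}$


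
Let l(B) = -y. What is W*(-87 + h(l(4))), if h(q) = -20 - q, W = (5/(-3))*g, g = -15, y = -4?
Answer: -2775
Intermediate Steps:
l(B) = 4 (l(B) = -1*(-4) = 4)
W = 25 (W = (5/(-3))*(-15) = (5*(-⅓))*(-15) = -5/3*(-15) = 25)
W*(-87 + h(l(4))) = 25*(-87 + (-20 - 1*4)) = 25*(-87 + (-20 - 4)) = 25*(-87 - 24) = 25*(-111) = -2775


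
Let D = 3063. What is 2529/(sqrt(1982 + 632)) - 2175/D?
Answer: -725/1021 + 2529*sqrt(2614)/2614 ≈ 48.755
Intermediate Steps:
2529/(sqrt(1982 + 632)) - 2175/D = 2529/(sqrt(1982 + 632)) - 2175/3063 = 2529/(sqrt(2614)) - 2175*1/3063 = 2529*(sqrt(2614)/2614) - 725/1021 = 2529*sqrt(2614)/2614 - 725/1021 = -725/1021 + 2529*sqrt(2614)/2614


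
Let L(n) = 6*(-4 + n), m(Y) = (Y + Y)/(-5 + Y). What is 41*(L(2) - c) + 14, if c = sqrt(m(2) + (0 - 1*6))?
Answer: -478 - 41*I*sqrt(66)/3 ≈ -478.0 - 111.03*I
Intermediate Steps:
m(Y) = 2*Y/(-5 + Y) (m(Y) = (2*Y)/(-5 + Y) = 2*Y/(-5 + Y))
L(n) = -24 + 6*n
c = I*sqrt(66)/3 (c = sqrt(2*2/(-5 + 2) + (0 - 1*6)) = sqrt(2*2/(-3) + (0 - 6)) = sqrt(2*2*(-1/3) - 6) = sqrt(-4/3 - 6) = sqrt(-22/3) = I*sqrt(66)/3 ≈ 2.708*I)
41*(L(2) - c) + 14 = 41*((-24 + 6*2) - I*sqrt(66)/3) + 14 = 41*((-24 + 12) - I*sqrt(66)/3) + 14 = 41*(-12 - I*sqrt(66)/3) + 14 = (-492 - 41*I*sqrt(66)/3) + 14 = -478 - 41*I*sqrt(66)/3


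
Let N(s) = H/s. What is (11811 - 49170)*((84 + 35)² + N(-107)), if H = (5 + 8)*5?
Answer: -56604937158/107 ≈ -5.2902e+8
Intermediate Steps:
H = 65 (H = 13*5 = 65)
N(s) = 65/s
(11811 - 49170)*((84 + 35)² + N(-107)) = (11811 - 49170)*((84 + 35)² + 65/(-107)) = -37359*(119² + 65*(-1/107)) = -37359*(14161 - 65/107) = -37359*1515162/107 = -56604937158/107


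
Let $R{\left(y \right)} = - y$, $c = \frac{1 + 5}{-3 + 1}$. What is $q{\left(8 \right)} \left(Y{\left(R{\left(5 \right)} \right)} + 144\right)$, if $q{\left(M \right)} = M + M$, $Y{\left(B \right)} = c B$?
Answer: $2544$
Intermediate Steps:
$c = -3$ ($c = \frac{6}{-2} = 6 \left(- \frac{1}{2}\right) = -3$)
$Y{\left(B \right)} = - 3 B$
$q{\left(M \right)} = 2 M$
$q{\left(8 \right)} \left(Y{\left(R{\left(5 \right)} \right)} + 144\right) = 2 \cdot 8 \left(- 3 \left(\left(-1\right) 5\right) + 144\right) = 16 \left(\left(-3\right) \left(-5\right) + 144\right) = 16 \left(15 + 144\right) = 16 \cdot 159 = 2544$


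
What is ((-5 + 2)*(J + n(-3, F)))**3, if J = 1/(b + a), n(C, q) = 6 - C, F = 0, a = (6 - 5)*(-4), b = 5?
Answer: -27000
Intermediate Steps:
a = -4 (a = 1*(-4) = -4)
J = 1 (J = 1/(5 - 4) = 1/1 = 1)
((-5 + 2)*(J + n(-3, F)))**3 = ((-5 + 2)*(1 + (6 - 1*(-3))))**3 = (-3*(1 + (6 + 3)))**3 = (-3*(1 + 9))**3 = (-3*10)**3 = (-30)**3 = -27000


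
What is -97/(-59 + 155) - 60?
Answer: -5857/96 ≈ -61.010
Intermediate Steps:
-97/(-59 + 155) - 60 = -97/96 - 60 = -5857/96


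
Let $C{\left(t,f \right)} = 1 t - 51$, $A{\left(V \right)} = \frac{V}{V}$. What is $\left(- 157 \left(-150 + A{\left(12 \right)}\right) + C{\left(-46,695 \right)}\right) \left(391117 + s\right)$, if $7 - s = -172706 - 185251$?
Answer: $17450590976$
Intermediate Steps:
$A{\left(V \right)} = 1$
$C{\left(t,f \right)} = -51 + t$ ($C{\left(t,f \right)} = t - 51 = -51 + t$)
$s = 357964$ ($s = 7 - \left(-172706 - 185251\right) = 7 - -357957 = 7 + 357957 = 357964$)
$\left(- 157 \left(-150 + A{\left(12 \right)}\right) + C{\left(-46,695 \right)}\right) \left(391117 + s\right) = \left(- 157 \left(-150 + 1\right) - 97\right) \left(391117 + 357964\right) = \left(\left(-157\right) \left(-149\right) - 97\right) 749081 = \left(23393 - 97\right) 749081 = 23296 \cdot 749081 = 17450590976$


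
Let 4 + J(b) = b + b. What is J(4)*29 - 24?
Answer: 92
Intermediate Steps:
J(b) = -4 + 2*b (J(b) = -4 + (b + b) = -4 + 2*b)
J(4)*29 - 24 = (-4 + 2*4)*29 - 24 = (-4 + 8)*29 - 24 = 4*29 - 24 = 116 - 24 = 92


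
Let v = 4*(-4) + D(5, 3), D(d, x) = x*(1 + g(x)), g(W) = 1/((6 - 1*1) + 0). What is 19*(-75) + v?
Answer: -7187/5 ≈ -1437.4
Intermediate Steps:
g(W) = ⅕ (g(W) = 1/((6 - 1) + 0) = 1/(5 + 0) = 1/5 = ⅕)
D(d, x) = 6*x/5 (D(d, x) = x*(1 + ⅕) = x*(6/5) = 6*x/5)
v = -62/5 (v = 4*(-4) + (6/5)*3 = -16 + 18/5 = -62/5 ≈ -12.400)
19*(-75) + v = 19*(-75) - 62/5 = -1425 - 62/5 = -7187/5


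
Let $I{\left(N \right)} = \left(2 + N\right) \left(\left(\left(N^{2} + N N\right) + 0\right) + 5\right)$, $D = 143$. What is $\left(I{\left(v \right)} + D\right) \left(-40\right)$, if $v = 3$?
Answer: $-10320$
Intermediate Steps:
$I{\left(N \right)} = \left(2 + N\right) \left(5 + 2 N^{2}\right)$ ($I{\left(N \right)} = \left(2 + N\right) \left(\left(\left(N^{2} + N^{2}\right) + 0\right) + 5\right) = \left(2 + N\right) \left(\left(2 N^{2} + 0\right) + 5\right) = \left(2 + N\right) \left(2 N^{2} + 5\right) = \left(2 + N\right) \left(5 + 2 N^{2}\right)$)
$\left(I{\left(v \right)} + D\right) \left(-40\right) = \left(\left(10 + 2 \cdot 3^{3} + 4 \cdot 3^{2} + 5 \cdot 3\right) + 143\right) \left(-40\right) = \left(\left(10 + 2 \cdot 27 + 4 \cdot 9 + 15\right) + 143\right) \left(-40\right) = \left(\left(10 + 54 + 36 + 15\right) + 143\right) \left(-40\right) = \left(115 + 143\right) \left(-40\right) = 258 \left(-40\right) = -10320$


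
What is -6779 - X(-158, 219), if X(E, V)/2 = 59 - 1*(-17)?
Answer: -6931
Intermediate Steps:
X(E, V) = 152 (X(E, V) = 2*(59 - 1*(-17)) = 2*(59 + 17) = 2*76 = 152)
-6779 - X(-158, 219) = -6779 - 1*152 = -6779 - 152 = -6931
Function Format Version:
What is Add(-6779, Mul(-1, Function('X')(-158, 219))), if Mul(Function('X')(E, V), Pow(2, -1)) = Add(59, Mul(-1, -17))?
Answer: -6931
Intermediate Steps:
Function('X')(E, V) = 152 (Function('X')(E, V) = Mul(2, Add(59, Mul(-1, -17))) = Mul(2, Add(59, 17)) = Mul(2, 76) = 152)
Add(-6779, Mul(-1, Function('X')(-158, 219))) = Add(-6779, Mul(-1, 152)) = Add(-6779, -152) = -6931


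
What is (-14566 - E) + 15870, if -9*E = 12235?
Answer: 23971/9 ≈ 2663.4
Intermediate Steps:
E = -12235/9 (E = -1/9*12235 = -12235/9 ≈ -1359.4)
(-14566 - E) + 15870 = (-14566 - 1*(-12235/9)) + 15870 = (-14566 + 12235/9) + 15870 = -118859/9 + 15870 = 23971/9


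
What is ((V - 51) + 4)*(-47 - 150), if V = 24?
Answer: 4531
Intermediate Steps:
((V - 51) + 4)*(-47 - 150) = ((24 - 51) + 4)*(-47 - 150) = (-27 + 4)*(-197) = -23*(-197) = 4531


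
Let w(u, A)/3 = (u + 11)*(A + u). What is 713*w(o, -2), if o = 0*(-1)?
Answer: -47058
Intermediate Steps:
o = 0
w(u, A) = 3*(11 + u)*(A + u) (w(u, A) = 3*((u + 11)*(A + u)) = 3*((11 + u)*(A + u)) = 3*(11 + u)*(A + u))
713*w(o, -2) = 713*(3*0**2 + 33*(-2) + 33*0 + 3*(-2)*0) = 713*(3*0 - 66 + 0 + 0) = 713*(0 - 66 + 0 + 0) = 713*(-66) = -47058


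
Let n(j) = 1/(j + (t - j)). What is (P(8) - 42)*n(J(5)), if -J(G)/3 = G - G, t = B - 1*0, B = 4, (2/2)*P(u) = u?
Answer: -17/2 ≈ -8.5000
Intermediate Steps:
P(u) = u
t = 4 (t = 4 - 1*0 = 4 + 0 = 4)
J(G) = 0 (J(G) = -3*(G - G) = -3*0 = 0)
n(j) = 1/4 (n(j) = 1/(j + (4 - j)) = 1/4)
(P(8) - 42)*n(J(5)) = (8 - 42)*(1/4) = -34*1/4 = -17/2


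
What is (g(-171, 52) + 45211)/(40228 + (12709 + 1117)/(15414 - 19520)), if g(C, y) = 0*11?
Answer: 92818183/82581171 ≈ 1.1240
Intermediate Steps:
g(C, y) = 0
(g(-171, 52) + 45211)/(40228 + (12709 + 1117)/(15414 - 19520)) = (0 + 45211)/(40228 + (12709 + 1117)/(15414 - 19520)) = 45211/(40228 + 13826/(-4106)) = 45211/(40228 + 13826*(-1/4106)) = 45211/(40228 - 6913/2053) = 45211/(82581171/2053) = 45211*(2053/82581171) = 92818183/82581171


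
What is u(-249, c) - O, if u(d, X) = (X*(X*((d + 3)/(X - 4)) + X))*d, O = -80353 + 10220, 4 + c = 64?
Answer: 21780431/7 ≈ 3.1115e+6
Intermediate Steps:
c = 60 (c = -4 + 64 = 60)
O = -70133
u(d, X) = X*d*(X + X*(3 + d)/(-4 + X)) (u(d, X) = (X*(X*((3 + d)/(-4 + X)) + X))*d = (X*(X*(3 + d)/(-4 + X) + X))*d = (X*(X + X*(3 + d)/(-4 + X)))*d = X*d*(X + X*(3 + d)/(-4 + X)))
u(-249, c) - O = -249*60**2*(-1 + 60 - 249)/(-4 + 60) - 1*(-70133) = -249*3600*(-190)/56 + 70133 = -249*3600*1/56*(-190) + 70133 = 21289500/7 + 70133 = 21780431/7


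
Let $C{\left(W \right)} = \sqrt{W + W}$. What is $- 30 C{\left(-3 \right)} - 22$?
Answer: $-22 - 30 i \sqrt{6} \approx -22.0 - 73.485 i$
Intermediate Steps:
$C{\left(W \right)} = \sqrt{2} \sqrt{W}$ ($C{\left(W \right)} = \sqrt{2 W} = \sqrt{2} \sqrt{W}$)
$- 30 C{\left(-3 \right)} - 22 = - 30 \sqrt{2} \sqrt{-3} - 22 = - 30 \sqrt{2} i \sqrt{3} - 22 = - 30 i \sqrt{6} - 22 = -22 - 30 i \sqrt{6}$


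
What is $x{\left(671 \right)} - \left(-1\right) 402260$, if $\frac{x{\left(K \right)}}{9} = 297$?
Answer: $404933$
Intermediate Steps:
$x{\left(K \right)} = 2673$ ($x{\left(K \right)} = 9 \cdot 297 = 2673$)
$x{\left(671 \right)} - \left(-1\right) 402260 = 2673 - \left(-1\right) 402260 = 2673 - -402260 = 2673 + 402260 = 404933$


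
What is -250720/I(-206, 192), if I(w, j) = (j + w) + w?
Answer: 12536/11 ≈ 1139.6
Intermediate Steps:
I(w, j) = j + 2*w
-250720/I(-206, 192) = -250720/(192 + 2*(-206)) = -250720/(192 - 412) = -250720/(-220) = -250720*(-1/220) = 12536/11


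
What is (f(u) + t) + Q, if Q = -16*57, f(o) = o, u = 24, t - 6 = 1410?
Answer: 528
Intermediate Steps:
t = 1416 (t = 6 + 1410 = 1416)
Q = -912
(f(u) + t) + Q = (24 + 1416) - 912 = 1440 - 912 = 528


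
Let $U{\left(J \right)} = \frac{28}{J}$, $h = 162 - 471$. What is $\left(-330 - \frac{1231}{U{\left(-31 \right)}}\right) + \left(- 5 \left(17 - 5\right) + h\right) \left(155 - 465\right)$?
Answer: $\frac{3231841}{28} \approx 1.1542 \cdot 10^{5}$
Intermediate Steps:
$h = -309$
$\left(-330 - \frac{1231}{U{\left(-31 \right)}}\right) + \left(- 5 \left(17 - 5\right) + h\right) \left(155 - 465\right) = \left(-330 - \frac{1231}{28 \frac{1}{-31}}\right) + \left(- 5 \left(17 - 5\right) - 309\right) \left(155 - 465\right) = \left(-330 - \frac{1231}{28 \left(- \frac{1}{31}\right)}\right) + \left(\left(-5\right) 12 - 309\right) \left(-310\right) = \left(-330 - \frac{1231}{- \frac{28}{31}}\right) + \left(-60 - 309\right) \left(-310\right) = \left(-330 - - \frac{38161}{28}\right) - -114390 = \left(-330 + \frac{38161}{28}\right) + 114390 = \frac{28921}{28} + 114390 = \frac{3231841}{28}$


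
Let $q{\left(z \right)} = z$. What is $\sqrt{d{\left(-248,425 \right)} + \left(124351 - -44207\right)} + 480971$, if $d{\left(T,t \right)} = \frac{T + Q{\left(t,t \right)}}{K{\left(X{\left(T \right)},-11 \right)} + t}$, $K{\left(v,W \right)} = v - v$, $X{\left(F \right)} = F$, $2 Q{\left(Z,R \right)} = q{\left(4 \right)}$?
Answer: $480971 + \frac{6 \sqrt{33828538}}{85} \approx 4.8138 \cdot 10^{5}$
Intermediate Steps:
$Q{\left(Z,R \right)} = 2$ ($Q{\left(Z,R \right)} = \frac{1}{2} \cdot 4 = 2$)
$K{\left(v,W \right)} = 0$
$d{\left(T,t \right)} = \frac{2 + T}{t}$ ($d{\left(T,t \right)} = \frac{T + 2}{0 + t} = \frac{2 + T}{t}$)
$\sqrt{d{\left(-248,425 \right)} + \left(124351 - -44207\right)} + 480971 = \sqrt{\frac{2 - 248}{425} + \left(124351 - -44207\right)} + 480971 = \sqrt{\frac{1}{425} \left(-246\right) + \left(124351 + 44207\right)} + 480971 = \sqrt{- \frac{246}{425} + 168558} + 480971 = \sqrt{\frac{71636904}{425}} + 480971 = \frac{6 \sqrt{33828538}}{85} + 480971 = 480971 + \frac{6 \sqrt{33828538}}{85}$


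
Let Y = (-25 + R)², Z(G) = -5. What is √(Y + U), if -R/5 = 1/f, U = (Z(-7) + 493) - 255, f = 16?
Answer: √223673/16 ≈ 29.559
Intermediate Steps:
U = 233 (U = (-5 + 493) - 255 = 488 - 255 = 233)
R = -5/16 ≈ -0.31250
Y = 164025/256 (Y = (-25 - 5/16)² = (-405/16)² = 164025/256 ≈ 640.72)
√(Y + U) = √(164025/256 + 233) = √(223673/256) = √223673/16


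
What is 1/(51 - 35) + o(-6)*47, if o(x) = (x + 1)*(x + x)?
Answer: 45121/16 ≈ 2820.1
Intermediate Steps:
o(x) = 2*x*(1 + x) (o(x) = (1 + x)*(2*x) = 2*x*(1 + x))
1/(51 - 35) + o(-6)*47 = 1/(51 - 35) + (2*(-6)*(1 - 6))*47 = 1/16 + (2*(-6)*(-5))*47 = 1/16 + 60*47 = 1/16 + 2820 = 45121/16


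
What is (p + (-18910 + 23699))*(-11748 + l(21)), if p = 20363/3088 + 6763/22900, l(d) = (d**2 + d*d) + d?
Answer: -183899906559459/3535760 ≈ -5.2011e+7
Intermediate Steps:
l(d) = d + 2*d**2 (l(d) = (d**2 + d**2) + d = 2*d**2 + d = d + 2*d**2)
p = 121799211/17678800 (p = 20363*(1/3088) + 6763*(1/22900) = 20363/3088 + 6763/22900 = 121799211/17678800 ≈ 6.8896)
(p + (-18910 + 23699))*(-11748 + l(21)) = (121799211/17678800 + (-18910 + 23699))*(-11748 + 21*(1 + 2*21)) = (121799211/17678800 + 4789)*(-11748 + 21*(1 + 42)) = 84785572411*(-11748 + 21*43)/17678800 = 84785572411*(-11748 + 903)/17678800 = (84785572411/17678800)*(-10845) = -183899906559459/3535760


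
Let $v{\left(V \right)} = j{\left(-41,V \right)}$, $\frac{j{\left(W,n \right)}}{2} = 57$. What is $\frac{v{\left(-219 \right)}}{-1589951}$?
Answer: $- \frac{114}{1589951} \approx -7.17 \cdot 10^{-5}$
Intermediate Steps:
$j{\left(W,n \right)} = 114$ ($j{\left(W,n \right)} = 2 \cdot 57 = 114$)
$v{\left(V \right)} = 114$
$\frac{v{\left(-219 \right)}}{-1589951} = \frac{114}{-1589951} = 114 \left(- \frac{1}{1589951}\right) = - \frac{114}{1589951}$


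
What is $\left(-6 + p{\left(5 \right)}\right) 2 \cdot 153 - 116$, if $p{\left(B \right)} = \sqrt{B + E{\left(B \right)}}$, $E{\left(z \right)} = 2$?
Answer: $-1952 + 306 \sqrt{7} \approx -1142.4$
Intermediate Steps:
$p{\left(B \right)} = \sqrt{2 + B}$ ($p{\left(B \right)} = \sqrt{B + 2} = \sqrt{2 + B}$)
$\left(-6 + p{\left(5 \right)}\right) 2 \cdot 153 - 116 = \left(-6 + \sqrt{2 + 5}\right) 2 \cdot 153 - 116 = \left(-6 + \sqrt{7}\right) 2 \cdot 153 - 116 = \left(-12 + 2 \sqrt{7}\right) 153 - 116 = \left(-1836 + 306 \sqrt{7}\right) - 116 = -1952 + 306 \sqrt{7}$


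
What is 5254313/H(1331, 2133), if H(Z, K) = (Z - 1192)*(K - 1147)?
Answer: 5254313/137054 ≈ 38.338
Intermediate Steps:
H(Z, K) = (-1192 + Z)*(-1147 + K)
5254313/H(1331, 2133) = 5254313/(1367224 - 1192*2133 - 1147*1331 + 2133*1331) = 5254313/(1367224 - 2542536 - 1526657 + 2839023) = 5254313/137054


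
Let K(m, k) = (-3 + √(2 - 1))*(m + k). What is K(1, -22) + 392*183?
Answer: 71778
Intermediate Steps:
K(m, k) = -2*k - 2*m (K(m, k) = (-3 + √1)*(k + m) = (-3 + 1)*(k + m) = -2*(k + m) = -2*k - 2*m)
K(1, -22) + 392*183 = (-2*(-22) - 2*1) + 392*183 = (44 - 2) + 71736 = 42 + 71736 = 71778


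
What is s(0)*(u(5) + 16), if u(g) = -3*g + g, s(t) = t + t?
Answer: 0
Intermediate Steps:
s(t) = 2*t
u(g) = -2*g
s(0)*(u(5) + 16) = (2*0)*(-2*5 + 16) = 0*(-10 + 16) = 0*6 = 0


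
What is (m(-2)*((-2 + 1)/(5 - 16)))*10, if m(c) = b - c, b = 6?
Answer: 80/11 ≈ 7.2727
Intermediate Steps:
m(c) = 6 - c
(m(-2)*((-2 + 1)/(5 - 16)))*10 = ((6 - 1*(-2))*((-2 + 1)/(5 - 16)))*10 = ((6 + 2)*(-1/(-11)))*10 = (8*(-1*(-1/11)))*10 = (8*(1/11))*10 = (8/11)*10 = 80/11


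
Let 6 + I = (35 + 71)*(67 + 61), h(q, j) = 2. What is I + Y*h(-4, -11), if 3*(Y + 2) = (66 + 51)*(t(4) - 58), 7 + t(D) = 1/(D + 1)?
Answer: 42518/5 ≈ 8503.6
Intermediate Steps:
t(D) = -7 + 1/(1 + D) (t(D) = -7 + 1/(D + 1) = -7 + 1/(1 + D))
I = 13562 (I = -6 + (35 + 71)*(67 + 61) = -6 + 106*128 = -6 + 13568 = 13562)
Y = -12646/5 (Y = -2 + ((66 + 51)*((-6 - 7*4)/(1 + 4) - 58))/3 = -2 + (117*((-6 - 28)/5 - 58))/3 = -2 + (117*((⅕)*(-34) - 58))/3 = -2 + (117*(-34/5 - 58))/3 = -2 + (117*(-324/5))/3 = -2 + (⅓)*(-37908/5) = -2 - 12636/5 = -12646/5 ≈ -2529.2)
I + Y*h(-4, -11) = 13562 - 12646/5*2 = 13562 - 25292/5 = 42518/5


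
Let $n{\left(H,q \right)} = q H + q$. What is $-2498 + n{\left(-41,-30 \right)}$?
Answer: $-1298$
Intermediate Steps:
$n{\left(H,q \right)} = q + H q$ ($n{\left(H,q \right)} = H q + q = q + H q$)
$-2498 + n{\left(-41,-30 \right)} = -2498 - 30 \left(1 - 41\right) = -2498 - -1200 = -2498 + 1200 = -1298$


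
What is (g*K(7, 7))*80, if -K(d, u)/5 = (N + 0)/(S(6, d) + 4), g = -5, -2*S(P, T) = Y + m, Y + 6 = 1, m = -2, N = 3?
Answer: 800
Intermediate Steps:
Y = -5 (Y = -6 + 1 = -5)
S(P, T) = 7/2 (S(P, T) = -(-5 - 2)/2 = -1/2*(-7) = 7/2)
K(d, u) = -2 (K(d, u) = -5*(3 + 0)/(7/2 + 4) = -15/15/2 = -15*2/15 = -5*2/5 = -2)
(g*K(7, 7))*80 = -5*(-2)*80 = 10*80 = 800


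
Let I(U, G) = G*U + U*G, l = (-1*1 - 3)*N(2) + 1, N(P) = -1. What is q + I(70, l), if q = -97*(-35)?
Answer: 4095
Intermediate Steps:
l = 5 (l = (-1*1 - 3)*(-1) + 1 = (-1 - 3)*(-1) + 1 = -4*(-1) + 1 = 4 + 1 = 5)
I(U, G) = 2*G*U (I(U, G) = G*U + G*U = 2*G*U)
q = 3395
q + I(70, l) = 3395 + 2*5*70 = 3395 + 700 = 4095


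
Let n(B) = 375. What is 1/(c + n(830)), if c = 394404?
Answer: 1/394779 ≈ 2.5331e-6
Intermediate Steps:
1/(c + n(830)) = 1/(394404 + 375) = 1/394779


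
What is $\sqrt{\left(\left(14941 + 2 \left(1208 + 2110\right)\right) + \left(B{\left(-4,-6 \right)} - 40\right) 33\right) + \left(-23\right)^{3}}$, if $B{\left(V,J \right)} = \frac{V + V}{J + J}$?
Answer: $52 \sqrt{3} \approx 90.067$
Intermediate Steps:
$B{\left(V,J \right)} = \frac{V}{J}$ ($B{\left(V,J \right)} = \frac{2 V}{2 J} = 2 V \frac{1}{2 J} = \frac{V}{J}$)
$\sqrt{\left(\left(14941 + 2 \left(1208 + 2110\right)\right) + \left(B{\left(-4,-6 \right)} - 40\right) 33\right) + \left(-23\right)^{3}} = \sqrt{\left(\left(14941 + 2 \left(1208 + 2110\right)\right) + \left(- \frac{4}{-6} - 40\right) 33\right) + \left(-23\right)^{3}} = \sqrt{\left(\left(14941 + 2 \cdot 3318\right) + \left(\left(-4\right) \left(- \frac{1}{6}\right) - 40\right) 33\right) - 12167} = \sqrt{\left(\left(14941 + 6636\right) + \left(\frac{2}{3} - 40\right) 33\right) - 12167} = \sqrt{\left(21577 - 1298\right) - 12167} = \sqrt{20279 - 12167} = \sqrt{8112} = 52 \sqrt{3}$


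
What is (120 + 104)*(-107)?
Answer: -23968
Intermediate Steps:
(120 + 104)*(-107) = 224*(-107) = -23968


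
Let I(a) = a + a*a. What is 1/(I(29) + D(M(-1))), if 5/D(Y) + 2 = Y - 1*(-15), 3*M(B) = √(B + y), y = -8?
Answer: 29593/25757225 + I/25757225 ≈ 0.0011489 + 3.8824e-8*I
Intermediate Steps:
I(a) = a + a²
M(B) = √(-8 + B)/3 (M(B) = √(B - 8)/3 = √(-8 + B)/3)
D(Y) = 5/(13 + Y) (D(Y) = 5/(-2 + (Y - 1*(-15))) = 5/(-2 + (Y + 15)) = 5/(-2 + (15 + Y)) = 5/(13 + Y))
1/(I(29) + D(M(-1))) = 1/(29*(1 + 29) + 5/(13 + √(-8 - 1)/3)) = 1/(29*30 + 5/(13 + √(-9)/3)) = 1/(870 + 5/(13 + (3*I)/3)) = 1/(870 + 5/(13 + I)) = 1/(870 + 5*((13 - I)/170)) = 1/(870 + (13 - I)/34)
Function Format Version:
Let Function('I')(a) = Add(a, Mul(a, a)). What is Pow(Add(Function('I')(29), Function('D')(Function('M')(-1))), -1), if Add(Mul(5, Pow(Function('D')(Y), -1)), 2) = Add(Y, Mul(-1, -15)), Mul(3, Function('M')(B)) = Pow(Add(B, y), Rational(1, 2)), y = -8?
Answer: Add(Rational(29593, 25757225), Mul(Rational(1, 25757225), I)) ≈ Add(0.0011489, Mul(3.8824e-8, I))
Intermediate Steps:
Function('I')(a) = Add(a, Pow(a, 2))
Function('M')(B) = Mul(Rational(1, 3), Pow(Add(-8, B), Rational(1, 2))) (Function('M')(B) = Mul(Rational(1, 3), Pow(Add(B, -8), Rational(1, 2))) = Mul(Rational(1, 3), Pow(Add(-8, B), Rational(1, 2))))
Function('D')(Y) = Mul(5, Pow(Add(13, Y), -1)) (Function('D')(Y) = Mul(5, Pow(Add(-2, Add(Y, Mul(-1, -15))), -1)) = Mul(5, Pow(Add(-2, Add(Y, 15)), -1)) = Mul(5, Pow(Add(-2, Add(15, Y)), -1)) = Mul(5, Pow(Add(13, Y), -1)))
Pow(Add(Function('I')(29), Function('D')(Function('M')(-1))), -1) = Pow(Add(Mul(29, Add(1, 29)), Mul(5, Pow(Add(13, Mul(Rational(1, 3), Pow(Add(-8, -1), Rational(1, 2)))), -1))), -1) = Pow(Add(Mul(29, 30), Mul(5, Pow(Add(13, Mul(Rational(1, 3), Pow(-9, Rational(1, 2)))), -1))), -1) = Pow(Add(870, Mul(5, Pow(Add(13, Mul(Rational(1, 3), Mul(3, I))), -1))), -1) = Pow(Add(870, Mul(5, Pow(Add(13, I), -1))), -1) = Pow(Add(870, Mul(5, Mul(Rational(1, 170), Add(13, Mul(-1, I))))), -1) = Pow(Add(870, Mul(Rational(1, 34), Add(13, Mul(-1, I)))), -1)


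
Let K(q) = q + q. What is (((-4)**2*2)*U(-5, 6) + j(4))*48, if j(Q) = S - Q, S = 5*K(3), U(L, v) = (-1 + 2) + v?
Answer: 12000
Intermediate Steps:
U(L, v) = 1 + v
K(q) = 2*q
S = 30 (S = 5*(2*3) = 5*6 = 30)
j(Q) = 30 - Q
(((-4)**2*2)*U(-5, 6) + j(4))*48 = (((-4)**2*2)*(1 + 6) + (30 - 1*4))*48 = ((16*2)*7 + (30 - 4))*48 = (32*7 + 26)*48 = (224 + 26)*48 = 250*48 = 12000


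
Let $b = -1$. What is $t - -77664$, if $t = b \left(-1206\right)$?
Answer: $78870$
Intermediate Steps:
$t = 1206$ ($t = \left(-1\right) \left(-1206\right) = 1206$)
$t - -77664 = 1206 - -77664 = 1206 + \left(-77991 + 155655\right) = 1206 + 77664 = 78870$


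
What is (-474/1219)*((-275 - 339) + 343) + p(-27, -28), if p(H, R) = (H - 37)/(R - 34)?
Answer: 4021082/37789 ≈ 106.41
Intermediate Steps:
p(H, R) = (-37 + H)/(-34 + R)
(-474/1219)*((-275 - 339) + 343) + p(-27, -28) = (-474/1219)*((-275 - 339) + 343) + (-37 - 27)/(-34 - 28) = (-474*1/1219)*(-614 + 343) - 64/(-62) = -474/1219*(-271) - 1/62*(-64) = 128454/1219 + 32/31 = 4021082/37789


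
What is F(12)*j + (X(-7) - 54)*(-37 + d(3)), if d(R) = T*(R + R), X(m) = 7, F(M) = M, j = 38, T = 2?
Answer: 1631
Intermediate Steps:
d(R) = 4*R (d(R) = 2*(R + R) = 2*(2*R) = 4*R)
F(12)*j + (X(-7) - 54)*(-37 + d(3)) = 12*38 + (7 - 54)*(-37 + 4*3) = 456 - 47*(-37 + 12) = 456 - 47*(-25) = 456 + 1175 = 1631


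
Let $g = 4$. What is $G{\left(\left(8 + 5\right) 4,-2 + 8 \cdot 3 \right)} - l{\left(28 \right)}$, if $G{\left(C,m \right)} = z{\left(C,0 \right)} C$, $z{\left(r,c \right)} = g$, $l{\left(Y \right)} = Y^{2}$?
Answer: $-576$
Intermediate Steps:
$z{\left(r,c \right)} = 4$
$G{\left(C,m \right)} = 4 C$
$G{\left(\left(8 + 5\right) 4,-2 + 8 \cdot 3 \right)} - l{\left(28 \right)} = 4 \left(8 + 5\right) 4 - 28^{2} = 4 \cdot 13 \cdot 4 - 784 = 4 \cdot 52 - 784 = 208 - 784 = -576$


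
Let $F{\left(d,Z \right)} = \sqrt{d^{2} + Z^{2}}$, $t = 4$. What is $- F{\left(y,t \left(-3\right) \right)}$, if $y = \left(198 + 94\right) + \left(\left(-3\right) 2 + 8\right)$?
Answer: $- 6 \sqrt{2405} \approx -294.24$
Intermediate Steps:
$y = 294$ ($y = 292 + \left(-6 + 8\right) = 292 + 2 = 294$)
$F{\left(d,Z \right)} = \sqrt{Z^{2} + d^{2}}$
$- F{\left(y,t \left(-3\right) \right)} = - \sqrt{\left(4 \left(-3\right)\right)^{2} + 294^{2}} = - \sqrt{\left(-12\right)^{2} + 86436} = - \sqrt{144 + 86436} = - \sqrt{86580} = - 6 \sqrt{2405}$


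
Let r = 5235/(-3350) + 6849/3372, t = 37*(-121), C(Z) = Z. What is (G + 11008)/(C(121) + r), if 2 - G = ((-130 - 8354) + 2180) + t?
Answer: 8205183140/45737731 ≈ 179.40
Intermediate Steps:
t = -4477
r = 176391/376540 (r = 5235*(-1/3350) + 6849*(1/3372) = -1047/670 + 2283/1124 = 176391/376540 ≈ 0.46845)
G = 10783 (G = 2 - (((-130 - 8354) + 2180) - 4477) = 2 - ((-8484 + 2180) - 4477) = 2 - (-6304 - 4477) = 2 - 1*(-10781) = 2 + 10781 = 10783)
(G + 11008)/(C(121) + r) = (10783 + 11008)/(121 + 176391/376540) = 21791/(45737731/376540) = 21791*(376540/45737731) = 8205183140/45737731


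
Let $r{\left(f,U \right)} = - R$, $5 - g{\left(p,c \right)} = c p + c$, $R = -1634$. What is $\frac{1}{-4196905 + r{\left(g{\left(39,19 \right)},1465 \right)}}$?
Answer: $- \frac{1}{4195271} \approx -2.3836 \cdot 10^{-7}$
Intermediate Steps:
$g{\left(p,c \right)} = 5 - c - c p$ ($g{\left(p,c \right)} = 5 - \left(c p + c\right) = 5 - \left(c + c p\right) = 5 - c - c p$)
$r{\left(f,U \right)} = 1634$ ($r{\left(f,U \right)} = \left(-1\right) \left(-1634\right) = 1634$)
$\frac{1}{-4196905 + r{\left(g{\left(39,19 \right)},1465 \right)}} = \frac{1}{-4196905 + 1634} = \frac{1}{-4195271} = - \frac{1}{4195271}$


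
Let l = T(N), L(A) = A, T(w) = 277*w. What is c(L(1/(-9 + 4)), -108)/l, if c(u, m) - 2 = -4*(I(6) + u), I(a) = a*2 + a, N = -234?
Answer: 173/162045 ≈ 0.0010676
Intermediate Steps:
l = -64818 (l = 277*(-234) = -64818)
I(a) = 3*a (I(a) = 2*a + a = 3*a)
c(u, m) = -70 - 4*u (c(u, m) = 2 - 4*(3*6 + u) = 2 - 4*(18 + u) = 2 + (-72 - 4*u) = -70 - 4*u)
c(L(1/(-9 + 4)), -108)/l = (-70 - 4/(-9 + 4))/(-64818) = (-70 - 4/(-5))*(-1/64818) = (-70 - 4*(-⅕))*(-1/64818) = (-70 + ⅘)*(-1/64818) = -346/5*(-1/64818) = 173/162045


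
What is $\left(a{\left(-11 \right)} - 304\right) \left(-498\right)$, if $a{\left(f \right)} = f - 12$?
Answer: $162846$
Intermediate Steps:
$a{\left(f \right)} = -12 + f$
$\left(a{\left(-11 \right)} - 304\right) \left(-498\right) = \left(\left(-12 - 11\right) - 304\right) \left(-498\right) = \left(-23 - 304\right) \left(-498\right) = \left(-327\right) \left(-498\right) = 162846$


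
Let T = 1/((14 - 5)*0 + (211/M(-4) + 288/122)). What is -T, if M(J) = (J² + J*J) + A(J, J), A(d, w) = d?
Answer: -1708/16903 ≈ -0.10105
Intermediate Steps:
M(J) = J + 2*J² (M(J) = (J² + J*J) + J = (J² + J²) + J = 2*J² + J = J + 2*J²)
T = 1708/16903 (T = 1/((14 - 5)*0 + (211/((-4*(1 + 2*(-4)))) + 288/122)) = 1/(9*0 + (211/((-4*(1 - 8))) + 288*(1/122))) = 1/(0 + (211/((-4*(-7))) + 144/61)) = 1/(0 + (211/28 + 144/61)) = 1/(0 + 16903/1708) = 1/(16903/1708) = 1708/16903 ≈ 0.10105)
-T = -1*1708/16903 = -1708/16903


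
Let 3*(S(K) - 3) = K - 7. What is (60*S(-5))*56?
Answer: -3360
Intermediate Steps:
S(K) = ⅔ + K/3 (S(K) = 3 + (K - 7)/3 = 3 + (-7 + K)/3 = 3 + (-7/3 + K/3) = ⅔ + K/3)
(60*S(-5))*56 = (60*(⅔ + (⅓)*(-5)))*56 = (60*(⅔ - 5/3))*56 = (60*(-1))*56 = -60*56 = -3360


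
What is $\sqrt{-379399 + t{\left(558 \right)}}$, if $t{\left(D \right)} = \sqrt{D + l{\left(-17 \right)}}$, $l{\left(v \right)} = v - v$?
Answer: $\sqrt{-379399 + 3 \sqrt{62}} \approx 615.93 i$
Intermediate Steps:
$l{\left(v \right)} = 0$
$t{\left(D \right)} = \sqrt{D}$ ($t{\left(D \right)} = \sqrt{D + 0} = \sqrt{D}$)
$\sqrt{-379399 + t{\left(558 \right)}} = \sqrt{-379399 + \sqrt{558}} = \sqrt{-379399 + 3 \sqrt{62}}$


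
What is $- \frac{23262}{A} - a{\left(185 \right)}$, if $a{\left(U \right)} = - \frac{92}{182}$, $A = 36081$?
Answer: $- \frac{152372}{1094457} \approx -0.13922$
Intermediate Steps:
$a{\left(U \right)} = - \frac{46}{91}$ ($a{\left(U \right)} = \left(-92\right) \frac{1}{182} = - \frac{46}{91}$)
$- \frac{23262}{A} - a{\left(185 \right)} = - \frac{23262}{36081} - - \frac{46}{91} = \left(-23262\right) \frac{1}{36081} + \frac{46}{91} = - \frac{7754}{12027} + \frac{46}{91} = - \frac{152372}{1094457}$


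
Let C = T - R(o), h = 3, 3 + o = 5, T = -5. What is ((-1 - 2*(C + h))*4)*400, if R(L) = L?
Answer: 11200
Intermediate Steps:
o = 2 (o = -3 + 5 = 2)
C = -7 (C = -5 - 1*2 = -5 - 2 = -7)
((-1 - 2*(C + h))*4)*400 = ((-1 - 2*(-7 + 3))*4)*400 = ((-1 - 2*(-4))*4)*400 = ((-1 + 8)*4)*400 = (7*4)*400 = 28*400 = 11200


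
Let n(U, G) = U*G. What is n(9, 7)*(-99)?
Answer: -6237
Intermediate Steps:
n(U, G) = G*U
n(9, 7)*(-99) = (7*9)*(-99) = 63*(-99) = -6237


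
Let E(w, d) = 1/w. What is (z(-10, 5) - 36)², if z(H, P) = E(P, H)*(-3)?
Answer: 33489/25 ≈ 1339.6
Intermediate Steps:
z(H, P) = -3/P
(z(-10, 5) - 36)² = (-3/5 - 36)² = (-3*⅕ - 36)² = (-⅗ - 36)² = (-183/5)² = 33489/25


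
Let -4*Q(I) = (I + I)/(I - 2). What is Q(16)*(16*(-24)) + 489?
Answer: 4959/7 ≈ 708.43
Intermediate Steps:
Q(I) = -I/(2*(-2 + I)) (Q(I) = -(I + I)/(4*(I - 2)) = -2*I/(4*(-2 + I)) = -I/(2*(-2 + I)))
Q(16)*(16*(-24)) + 489 = (-1*16/(-4 + 2*16))*(16*(-24)) + 489 = -1*16/(-4 + 32)*(-384) + 489 = -1*16/28*(-384) + 489 = -1*16*1/28*(-384) + 489 = -4/7*(-384) + 489 = 1536/7 + 489 = 4959/7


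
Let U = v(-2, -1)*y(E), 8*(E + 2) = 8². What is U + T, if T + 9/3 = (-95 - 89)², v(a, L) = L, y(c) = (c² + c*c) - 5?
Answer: 33786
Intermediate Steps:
E = 6 (E = -2 + (⅛)*8² = -2 + (⅛)*64 = -2 + 8 = 6)
y(c) = -5 + 2*c² (y(c) = (c² + c²) - 5 = 2*c² - 5 = -5 + 2*c²)
T = 33853 (T = -3 + (-95 - 89)² = -3 + (-184)² = -3 + 33856 = 33853)
U = -67 (U = -(-5 + 2*6²) = -(-5 + 2*36) = -(-5 + 72) = -1*67 = -67)
U + T = -67 + 33853 = 33786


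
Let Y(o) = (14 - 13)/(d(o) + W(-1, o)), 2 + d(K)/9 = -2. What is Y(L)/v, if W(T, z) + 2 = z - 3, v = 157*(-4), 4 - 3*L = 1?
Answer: 1/25120 ≈ 3.9809e-5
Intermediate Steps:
L = 1 (L = 4/3 - ⅓*1 = 4/3 - ⅓ = 1)
d(K) = -36 (d(K) = -18 + 9*(-2) = -18 - 18 = -36)
v = -628
W(T, z) = -5 + z (W(T, z) = -2 + (z - 3) = -2 + (-3 + z) = -5 + z)
Y(o) = 1/(-41 + o) (Y(o) = (14 - 13)/(-36 + (-5 + o)) = 1/(-41 + o))
Y(L)/v = 1/((-41 + 1)*(-628)) = -1/628/(-40) = -1/40*(-1/628) = 1/25120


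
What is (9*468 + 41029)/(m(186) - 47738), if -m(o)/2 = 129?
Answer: -45241/47996 ≈ -0.94260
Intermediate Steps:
m(o) = -258 (m(o) = -2*129 = -258)
(9*468 + 41029)/(m(186) - 47738) = (9*468 + 41029)/(-258 - 47738) = (4212 + 41029)/(-47996) = 45241*(-1/47996) = -45241/47996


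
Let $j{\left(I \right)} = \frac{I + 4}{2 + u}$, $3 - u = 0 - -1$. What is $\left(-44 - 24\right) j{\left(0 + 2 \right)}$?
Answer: $-102$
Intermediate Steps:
$u = 2$ ($u = 3 - \left(0 - -1\right) = 3 - \left(0 + 1\right) = 3 - 1 = 2$)
$j{\left(I \right)} = 1 + \frac{I}{4}$ ($j{\left(I \right)} = \frac{I + 4}{2 + 2} = \frac{4 + I}{4} = \left(4 + I\right) \frac{1}{4} = 1 + \frac{I}{4}$)
$\left(-44 - 24\right) j{\left(0 + 2 \right)} = \left(-44 - 24\right) \left(1 + \frac{0 + 2}{4}\right) = - 68 \left(1 + \frac{1}{4} \cdot 2\right) = - 68 \left(1 + \frac{1}{2}\right) = \left(-68\right) \frac{3}{2} = -102$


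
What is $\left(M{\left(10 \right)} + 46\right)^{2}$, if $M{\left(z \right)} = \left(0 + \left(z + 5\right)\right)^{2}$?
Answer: $73441$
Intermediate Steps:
$M{\left(z \right)} = \left(5 + z\right)^{2}$ ($M{\left(z \right)} = \left(0 + \left(5 + z\right)\right)^{2} = \left(5 + z\right)^{2}$)
$\left(M{\left(10 \right)} + 46\right)^{2} = \left(\left(5 + 10\right)^{2} + 46\right)^{2} = \left(15^{2} + 46\right)^{2} = \left(225 + 46\right)^{2} = 271^{2} = 73441$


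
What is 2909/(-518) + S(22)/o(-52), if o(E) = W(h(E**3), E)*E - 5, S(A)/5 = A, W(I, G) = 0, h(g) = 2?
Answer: -14305/518 ≈ -27.616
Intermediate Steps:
S(A) = 5*A
o(E) = -5 (o(E) = 0*E - 5 = 0 - 5 = -5)
2909/(-518) + S(22)/o(-52) = 2909/(-518) + (5*22)/(-5) = 2909*(-1/518) + 110*(-1/5) = -2909/518 - 22 = -14305/518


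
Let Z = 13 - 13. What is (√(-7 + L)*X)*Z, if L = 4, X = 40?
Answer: 0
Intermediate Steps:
Z = 0
(√(-7 + L)*X)*Z = (√(-7 + 4)*40)*0 = (√(-3)*40)*0 = ((I*√3)*40)*0 = (40*I*√3)*0 = 0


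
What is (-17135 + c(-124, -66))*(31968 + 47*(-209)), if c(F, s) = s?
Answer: -380916145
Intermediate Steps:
(-17135 + c(-124, -66))*(31968 + 47*(-209)) = (-17135 - 66)*(31968 + 47*(-209)) = -17201*(31968 - 9823) = -17201*22145 = -380916145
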